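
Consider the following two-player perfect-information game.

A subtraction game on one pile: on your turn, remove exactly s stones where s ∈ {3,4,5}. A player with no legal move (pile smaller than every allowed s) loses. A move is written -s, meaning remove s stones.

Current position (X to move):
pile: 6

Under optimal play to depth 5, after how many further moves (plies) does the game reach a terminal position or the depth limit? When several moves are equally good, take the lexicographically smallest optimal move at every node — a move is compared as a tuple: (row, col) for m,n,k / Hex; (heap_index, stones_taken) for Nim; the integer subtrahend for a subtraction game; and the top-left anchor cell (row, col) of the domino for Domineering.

[6] X move#1: -3:-1/3, -4:+1/2*, -5:+1/1
[2] end (terminal -1, O#2); searched 6 to 5

PV length from [6]: 1 ply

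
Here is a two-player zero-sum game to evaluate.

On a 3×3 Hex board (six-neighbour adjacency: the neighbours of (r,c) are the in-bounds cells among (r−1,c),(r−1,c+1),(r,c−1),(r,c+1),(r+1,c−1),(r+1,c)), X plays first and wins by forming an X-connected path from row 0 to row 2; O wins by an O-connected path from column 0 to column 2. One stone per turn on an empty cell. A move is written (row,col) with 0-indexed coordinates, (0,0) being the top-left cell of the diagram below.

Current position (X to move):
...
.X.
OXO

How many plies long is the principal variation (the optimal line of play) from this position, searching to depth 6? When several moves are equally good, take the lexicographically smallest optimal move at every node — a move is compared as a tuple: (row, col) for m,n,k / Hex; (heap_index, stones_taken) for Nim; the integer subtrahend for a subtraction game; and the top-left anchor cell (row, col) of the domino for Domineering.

PV length from [.../.X./OXO]: 3 plies

p1 X@[.../.X./OXO]: (0,0)[X../.X./OXO]+1* (0,1)[.X./.X./OXO]+1 (0,2)[..X/.X./OXO]+1 (1,0)[.../XX./OXO]+1 (1,2)[.../.XX/OXO]+1
p2 O@[X../.X./OXO]: (0,1)[XO./.X./OXO]-1* (0,2)[X.O/.X./OXO]-1 (1,0)[X../OX./OXO]-1 (1,2)[X../.XO/OXO]-1
p3 X@[XO./.X./OXO]: (0,2)[XOX/.X./OXO]+1* (1,0)[XO./XX./OXO]+1 (1,2)[XO./.XX/OXO]+1
p4 O@[XOX/.X./OXO] terminal -1; root [.../.X./OXO] d6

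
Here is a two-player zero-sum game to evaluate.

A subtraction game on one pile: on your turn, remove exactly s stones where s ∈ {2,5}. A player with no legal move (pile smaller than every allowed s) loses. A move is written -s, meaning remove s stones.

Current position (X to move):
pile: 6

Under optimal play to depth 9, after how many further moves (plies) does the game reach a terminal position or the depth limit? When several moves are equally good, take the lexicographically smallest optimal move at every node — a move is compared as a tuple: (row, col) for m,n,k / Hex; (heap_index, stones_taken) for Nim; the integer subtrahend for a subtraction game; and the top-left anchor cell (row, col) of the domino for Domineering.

ply 1, X at 6 | -2=+1→4*; -5=+1→1
ply 2, O at 4 | -2=-1→2*
ply 3, X at 2 | -2=+1→0*
ply 4: 0 is terminal -1 (O); from 6 depth 9

PV length from [6]: 3 plies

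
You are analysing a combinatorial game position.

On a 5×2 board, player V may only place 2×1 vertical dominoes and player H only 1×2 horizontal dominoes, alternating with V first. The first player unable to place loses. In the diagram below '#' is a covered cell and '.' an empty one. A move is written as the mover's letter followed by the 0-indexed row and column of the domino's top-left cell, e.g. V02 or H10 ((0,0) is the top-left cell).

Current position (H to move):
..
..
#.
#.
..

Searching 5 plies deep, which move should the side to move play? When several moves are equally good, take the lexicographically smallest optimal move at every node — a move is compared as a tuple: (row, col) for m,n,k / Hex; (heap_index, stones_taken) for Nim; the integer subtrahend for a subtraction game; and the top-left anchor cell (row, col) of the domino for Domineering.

H's best at [../../#./#./..]: H00

p1 H@[../../#./#./..]: H00[##/../#./#./..]+1* H10[../##/#./#./..]+1 H40[../../#./#./##]-1
p2 V@[##/../#./#./..]: V11[##/.#/##/#./..]-1* V21[##/../##/##/..]-1 V31[##/../#./##/.#]-1
p3 H@[##/.#/##/#./..]: H40[##/.#/##/#./##]+1*
p4 V@[##/.#/##/#./##] terminal -1; root [../../#./#./..] d5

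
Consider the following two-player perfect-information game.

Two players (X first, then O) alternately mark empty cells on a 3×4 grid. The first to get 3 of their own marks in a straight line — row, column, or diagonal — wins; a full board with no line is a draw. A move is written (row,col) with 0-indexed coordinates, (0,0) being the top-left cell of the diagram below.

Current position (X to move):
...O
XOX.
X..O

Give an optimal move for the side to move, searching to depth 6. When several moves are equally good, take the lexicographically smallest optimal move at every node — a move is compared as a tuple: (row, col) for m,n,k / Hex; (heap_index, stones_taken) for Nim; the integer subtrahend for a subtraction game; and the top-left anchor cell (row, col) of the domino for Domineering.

X's best at [...O/XOX./X..O]: (0,0)

p1 X@[...O/XOX./X..O]: (0,0)[X..O/XOX./X..O]+1* (0,1)[.X.O/XOX./X..O]-1 (0,2)[..XO/XOX./X..O]-1 (1,3)[...O/XOXX/X..O]+1 (2,1)[...O/XOX./XX.O]-1 (2,2)[...O/XOX./X.XO]-1
p2 O@[X..O/XOX./X..O] terminal -1; root [...O/XOX./X..O] d6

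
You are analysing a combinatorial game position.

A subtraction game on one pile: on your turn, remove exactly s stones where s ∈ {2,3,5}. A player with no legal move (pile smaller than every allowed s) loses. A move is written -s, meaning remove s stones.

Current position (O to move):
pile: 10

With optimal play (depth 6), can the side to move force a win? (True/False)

O winning at [10]: True

ply 1, O at 10 | -2=+1→8*; -3=+1→7; -5=-1→5
ply 2, X at 8 | -2=-1→6*; -3=-1→5; -5=-1→3
ply 3, O at 6 | -2=-1→4; -3=-1→3; -5=+1→1*
ply 4: 1 is terminal -1 (X); from 10 depth 6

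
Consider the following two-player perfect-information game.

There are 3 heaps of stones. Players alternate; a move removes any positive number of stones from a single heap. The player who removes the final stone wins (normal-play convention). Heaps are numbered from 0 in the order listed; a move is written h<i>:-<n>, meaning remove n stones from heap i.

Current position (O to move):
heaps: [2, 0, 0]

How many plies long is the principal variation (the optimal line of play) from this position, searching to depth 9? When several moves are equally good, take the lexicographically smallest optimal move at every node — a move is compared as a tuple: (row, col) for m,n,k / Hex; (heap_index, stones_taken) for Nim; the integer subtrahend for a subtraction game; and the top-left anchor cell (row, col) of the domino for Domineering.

p1 O@[(2,0,0)]: h0:-1[(1,0,0)]-1 h0:-2[(0,0,0)]+1*
p2 X@[(0,0,0)] terminal -1; root [(2,0,0)] d9

PV length from [(2,0,0)]: 1 ply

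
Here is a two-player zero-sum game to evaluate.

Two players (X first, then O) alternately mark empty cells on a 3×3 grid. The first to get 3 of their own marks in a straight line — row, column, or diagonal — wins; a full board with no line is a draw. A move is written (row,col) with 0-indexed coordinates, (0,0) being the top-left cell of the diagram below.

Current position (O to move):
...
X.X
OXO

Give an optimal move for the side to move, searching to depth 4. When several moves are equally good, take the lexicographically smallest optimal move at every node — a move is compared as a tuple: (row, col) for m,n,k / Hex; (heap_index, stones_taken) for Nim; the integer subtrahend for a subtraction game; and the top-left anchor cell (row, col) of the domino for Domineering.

O's best at [.../X.X/OXO]: (1,1)

p1 O@[.../X.X/OXO]: (0,0)[O../X.X/OXO]-1 (0,1)[.O./X.X/OXO]-1 (0,2)[..O/X.X/OXO]-1 (1,1)[.../XOX/OXO]+1*
p2 X@[.../XOX/OXO]: (0,0)[X../XOX/OXO]-1* (0,1)[.X./XOX/OXO]-1 (0,2)[..X/XOX/OXO]-1
p3 O@[X../XOX/OXO]: (0,1)[XO./XOX/OXO]+0 (0,2)[X.O/XOX/OXO]+1*
p4 X@[X.O/XOX/OXO] terminal -1; root [.../X.X/OXO] d4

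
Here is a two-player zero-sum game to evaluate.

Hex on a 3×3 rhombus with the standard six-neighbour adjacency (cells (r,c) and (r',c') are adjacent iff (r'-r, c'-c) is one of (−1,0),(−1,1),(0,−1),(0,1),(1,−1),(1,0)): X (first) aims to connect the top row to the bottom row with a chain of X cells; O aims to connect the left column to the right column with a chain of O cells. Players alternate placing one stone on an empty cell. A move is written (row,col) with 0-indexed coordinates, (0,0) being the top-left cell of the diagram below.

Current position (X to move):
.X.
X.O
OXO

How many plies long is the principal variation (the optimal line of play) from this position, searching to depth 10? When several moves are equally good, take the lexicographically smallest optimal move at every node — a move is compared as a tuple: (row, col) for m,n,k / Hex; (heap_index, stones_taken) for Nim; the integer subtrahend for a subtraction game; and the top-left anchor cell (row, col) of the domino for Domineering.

PV length from [.X./X.O/OXO]: 1 ply

p1 X@[.X./X.O/OXO]: (0,0)[XX./X.O/OXO]-1 (0,2)[.XX/X.O/OXO]-1 (1,1)[.X./XXO/OXO]+1*
p2 O@[.X./XXO/OXO] terminal -1; root [.X./X.O/OXO] d10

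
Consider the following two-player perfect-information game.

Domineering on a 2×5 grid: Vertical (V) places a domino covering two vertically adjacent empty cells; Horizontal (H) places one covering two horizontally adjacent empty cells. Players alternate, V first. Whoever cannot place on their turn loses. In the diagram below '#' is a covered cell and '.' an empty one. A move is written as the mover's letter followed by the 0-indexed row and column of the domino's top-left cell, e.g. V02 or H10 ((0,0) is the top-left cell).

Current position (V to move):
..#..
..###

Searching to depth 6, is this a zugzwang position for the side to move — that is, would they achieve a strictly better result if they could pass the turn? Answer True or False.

ply 1, V at ..#../..### | V00=+1→#.#../#.###*; V01=+1→.##../.####
ply 2, H at #.#../#.### | H03=-1→#.###/#.###*
ply 3, V at #.###/#.### | V01=+1→#####/#####*
ply 4: #####/##### is terminal -1 (H); from ..#../..### depth 6
pass branch (H moves first from the same position):
  | ply 1, H at ..#../..### | H00=+1→###../..###*; H03=-1→..###/..###; H10=+1→..#../#####
  | ply 2: ###../..### is terminal -1 (V); from ..#../..### depth 6
V moving scores +1; V passing scores -1

zugzwang(..#../..###, V) = False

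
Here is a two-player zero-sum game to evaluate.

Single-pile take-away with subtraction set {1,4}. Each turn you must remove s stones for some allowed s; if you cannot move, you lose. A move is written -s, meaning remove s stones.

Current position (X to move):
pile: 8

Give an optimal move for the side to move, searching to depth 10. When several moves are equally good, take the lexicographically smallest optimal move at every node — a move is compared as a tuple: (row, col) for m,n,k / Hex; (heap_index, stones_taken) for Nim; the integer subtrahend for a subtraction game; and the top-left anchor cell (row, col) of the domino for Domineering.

p1 X@[8]: -1[7]+1* -4[4]-1
p2 O@[7]: -1[6]-1* -4[3]-1
p3 X@[6]: -1[5]+1* -4[2]+1
p4 O@[5]: -1[4]-1* -4[1]-1
p5 X@[4]: -1[3]-1 -4[0]+1*
p6 O@[0] terminal -1; root [8] d10

X's best at [8]: -1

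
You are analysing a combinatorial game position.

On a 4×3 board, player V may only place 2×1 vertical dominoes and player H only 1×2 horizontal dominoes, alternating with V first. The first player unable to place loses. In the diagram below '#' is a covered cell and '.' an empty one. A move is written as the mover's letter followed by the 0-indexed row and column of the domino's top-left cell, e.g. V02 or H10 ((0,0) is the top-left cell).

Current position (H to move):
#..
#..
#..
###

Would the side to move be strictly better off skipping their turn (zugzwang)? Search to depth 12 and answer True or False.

ply 1, H at #../#../#../### | H01=-1→###/#../#../###; H11=+1→#../###/#../###*; H21=-1→#../#../###/###
ply 2: #../###/#../### is terminal -1 (V); from #../#../#../### depth 12
suppose H passes — search the same position with V to move:
pass> ply 1, V at #../#../#../### | V01=+1→##./##./#../###*; V02=+1→#.#/#.#/#../###; V11=+1→#../##./##./###; V12=+1→#../#.#/#.#/###
pass> ply 2, H at ##./##./#../### | H21=-1→##./##./###/###*
pass> ply 3, V at ##./##./###/### | V02=+1→###/###/###/###*
pass> ply 4: ###/###/###/### is terminal -1 (H); from #../#../#../### depth 12
for H: play +1, pass -1

zugzwang(#../#../#../###, H) = False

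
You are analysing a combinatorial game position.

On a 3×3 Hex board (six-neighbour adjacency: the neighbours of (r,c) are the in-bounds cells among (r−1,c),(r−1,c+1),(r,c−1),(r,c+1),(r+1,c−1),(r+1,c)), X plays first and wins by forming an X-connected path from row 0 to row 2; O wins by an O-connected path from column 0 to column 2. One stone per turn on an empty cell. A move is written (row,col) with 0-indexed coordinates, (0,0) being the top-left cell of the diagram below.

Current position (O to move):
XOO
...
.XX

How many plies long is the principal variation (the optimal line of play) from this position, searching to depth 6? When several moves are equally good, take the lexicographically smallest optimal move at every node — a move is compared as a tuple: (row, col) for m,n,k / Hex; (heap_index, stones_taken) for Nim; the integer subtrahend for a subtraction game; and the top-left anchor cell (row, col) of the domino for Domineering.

p1 O@[XOO/.../.XX]: (1,0)[XOO/O../.XX]+1* (1,1)[XOO/.O./.XX]+1 (1,2)[XOO/..O/.XX]-1 (2,0)[XOO/.../OXX]+1
p2 X@[XOO/O../.XX] terminal -1; root [XOO/.../.XX] d6

PV length from [XOO/.../.XX]: 1 ply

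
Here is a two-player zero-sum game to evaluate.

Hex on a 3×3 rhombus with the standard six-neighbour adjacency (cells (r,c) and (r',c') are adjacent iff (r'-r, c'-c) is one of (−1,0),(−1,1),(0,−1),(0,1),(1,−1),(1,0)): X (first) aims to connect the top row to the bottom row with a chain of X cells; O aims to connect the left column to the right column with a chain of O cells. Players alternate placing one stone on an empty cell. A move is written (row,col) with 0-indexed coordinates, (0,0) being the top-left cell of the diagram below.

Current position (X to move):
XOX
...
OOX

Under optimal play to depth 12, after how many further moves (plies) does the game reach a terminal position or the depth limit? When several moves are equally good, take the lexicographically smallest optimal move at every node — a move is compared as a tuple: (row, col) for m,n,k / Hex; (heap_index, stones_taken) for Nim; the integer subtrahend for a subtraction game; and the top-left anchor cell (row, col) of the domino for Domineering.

ply 1, X at XOX/.../OOX | (1,0)=-1→XOX/X../OOX; (1,1)=-1→XOX/.X./OOX; (1,2)=+1→XOX/..X/OOX*
ply 2: XOX/..X/OOX is terminal -1 (O); from XOX/.../OOX depth 12

PV length from [XOX/.../OOX]: 1 ply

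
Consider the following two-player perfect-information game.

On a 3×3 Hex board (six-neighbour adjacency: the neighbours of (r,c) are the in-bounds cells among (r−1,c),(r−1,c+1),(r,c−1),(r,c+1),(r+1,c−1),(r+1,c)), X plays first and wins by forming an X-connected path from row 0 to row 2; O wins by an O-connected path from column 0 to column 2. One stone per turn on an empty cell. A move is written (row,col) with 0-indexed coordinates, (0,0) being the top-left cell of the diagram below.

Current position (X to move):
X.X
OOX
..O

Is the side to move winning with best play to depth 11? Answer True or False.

[X.X/OOX/..O] X move#1: (0,1):-1/XXX/OOX/..O, (2,0):-1/X.X/OOX/X.O, (2,1):+1/X.X/OOX/.XO*
[X.X/OOX/.XO] end (terminal -1, O#2); searched X.X/OOX/..O to 11

X winning at [X.X/OOX/..O]: True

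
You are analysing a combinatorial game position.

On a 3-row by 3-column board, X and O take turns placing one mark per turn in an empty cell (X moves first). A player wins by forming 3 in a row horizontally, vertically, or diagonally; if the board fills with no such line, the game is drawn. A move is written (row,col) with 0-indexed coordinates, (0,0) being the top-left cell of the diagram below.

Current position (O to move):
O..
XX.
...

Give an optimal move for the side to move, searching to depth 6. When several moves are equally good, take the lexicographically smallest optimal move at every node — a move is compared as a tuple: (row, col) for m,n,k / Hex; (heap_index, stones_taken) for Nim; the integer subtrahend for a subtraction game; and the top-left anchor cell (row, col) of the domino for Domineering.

[O../XX./...] O move#1: (0,1):-1/OO./XX./..., (0,2):-1/O.O/XX./..., (1,2):+0/O../XXO/...*, (2,0):-1/O../XX./O.., (2,1):-1/O../XX./.O., (2,2):-1/O../XX./..O
[O../XXO/...] X move#2: (0,1):+0/OX./XXO/...*, (0,2):+0/O.X/XXO/..., (2,0):-1/O../XXO/X.., (2,1):+0/O../XXO/.X., (2,2):+0/O../XXO/..X
[OX./XXO/...] O move#3: (0,2):-1/OXO/XXO/..., (2,0):-1/OX./XXO/O.., (2,1):+0/OX./XXO/.O.*, (2,2):-1/OX./XXO/..O
[OX./XXO/.O.] X move#4: (0,2):+0/OXX/XXO/.O.*, (2,0):+0/OX./XXO/XO., (2,2):+0/OX./XXO/.OX
[OXX/XXO/.O.] O move#5: (2,0):+0/OXX/XXO/OO.*, (2,2):-1/OXX/XXO/.OO
[OXX/XXO/OO.] X move#6: (2,2):+0/OXX/XXO/OOX*
[OXX/XXO/OOX] end (terminal +0, O#7); searched O../XX./... to 6

O's best at [O../XX./...]: (1,2)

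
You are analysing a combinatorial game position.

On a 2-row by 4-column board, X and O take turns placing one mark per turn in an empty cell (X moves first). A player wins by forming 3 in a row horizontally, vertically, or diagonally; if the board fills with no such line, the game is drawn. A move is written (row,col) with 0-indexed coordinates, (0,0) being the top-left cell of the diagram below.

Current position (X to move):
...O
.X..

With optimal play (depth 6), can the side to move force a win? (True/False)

X winning at [...O/.X..]: True

ply 1, X at ...O/.X.. | (0,0)=+0→X..O/.X..; (0,1)=+0→.X.O/.X..; (0,2)=+0→..XO/.X..; (1,0)=+0→...O/XX..; (1,2)=+1→...O/.XX.*; (1,3)=+0→...O/.X.X
ply 2, O at ...O/.XX. | (0,0)=-1→O..O/.XX.*; (0,1)=-1→.O.O/.XX.; (0,2)=-1→..OO/.XX.; (1,0)=-1→...O/OXX.; (1,3)=-1→...O/.XXO
ply 3, X at O..O/.XX. | (0,1)=+1→OX.O/.XX.*; (0,2)=+1→O.XO/.XX.; (1,0)=+1→O..O/XXX.; (1,3)=+1→O..O/.XXX
ply 4, O at OX.O/.XX. | (0,2)=-1→OXOO/.XX.*; (1,0)=-1→OX.O/OXX.; (1,3)=-1→OX.O/.XXO
ply 5, X at OXOO/.XX. | (1,0)=+1→OXOO/XXX.*; (1,3)=+1→OXOO/.XXX
ply 6: OXOO/XXX. is terminal -1 (O); from ...O/.X.. depth 6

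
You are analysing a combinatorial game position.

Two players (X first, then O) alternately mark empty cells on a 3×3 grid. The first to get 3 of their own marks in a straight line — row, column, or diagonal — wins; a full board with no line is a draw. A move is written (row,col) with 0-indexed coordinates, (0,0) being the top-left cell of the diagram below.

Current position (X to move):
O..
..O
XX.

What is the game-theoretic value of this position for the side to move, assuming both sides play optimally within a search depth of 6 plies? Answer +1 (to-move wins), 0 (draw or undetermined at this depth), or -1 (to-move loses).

value(O../..O/XX., X) = +1

ply 1, X at O../..O/XX. | (0,1)=+1→OX./..O/XX.*; (0,2)=+1→O.X/..O/XX.; (1,0)=-1→O../X.O/XX.; (1,1)=+1→O../.XO/XX.; (2,2)=+1→O../..O/XXX
ply 2, O at OX./..O/XX. | (0,2)=-1→OXO/..O/XX.*; (1,0)=-1→OX./O.O/XX.; (1,1)=-1→OX./.OO/XX.; (2,2)=-1→OX./..O/XXO
ply 3, X at OXO/..O/XX. | (1,0)=-1→OXO/X.O/XX.; (1,1)=+1→OXO/.XO/XX.*; (2,2)=+1→OXO/..O/XXX
ply 4: OXO/.XO/XX. is terminal -1 (O); from O../..O/XX. depth 6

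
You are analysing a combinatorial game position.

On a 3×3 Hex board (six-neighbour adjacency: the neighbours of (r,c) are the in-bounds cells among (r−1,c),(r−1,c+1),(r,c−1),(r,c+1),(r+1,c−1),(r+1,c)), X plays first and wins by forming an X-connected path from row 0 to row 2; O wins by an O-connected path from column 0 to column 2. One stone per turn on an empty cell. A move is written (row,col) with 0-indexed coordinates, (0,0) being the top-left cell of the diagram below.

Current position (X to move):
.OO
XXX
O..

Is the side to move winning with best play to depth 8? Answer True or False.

X winning at [.OO/XXX/O..]: True

ply 1, X at .OO/XXX/O.. | (0,0)=+1→XOO/XXX/O..*; (2,1)=-1→.OO/XXX/OX.; (2,2)=-1→.OO/XXX/O.X
ply 2, O at XOO/XXX/O.. | (2,1)=-1→XOO/XXX/OO.*; (2,2)=-1→XOO/XXX/O.O
ply 3, X at XOO/XXX/OO. | (2,2)=+1→XOO/XXX/OOX*
ply 4: XOO/XXX/OOX is terminal -1 (O); from .OO/XXX/O.. depth 8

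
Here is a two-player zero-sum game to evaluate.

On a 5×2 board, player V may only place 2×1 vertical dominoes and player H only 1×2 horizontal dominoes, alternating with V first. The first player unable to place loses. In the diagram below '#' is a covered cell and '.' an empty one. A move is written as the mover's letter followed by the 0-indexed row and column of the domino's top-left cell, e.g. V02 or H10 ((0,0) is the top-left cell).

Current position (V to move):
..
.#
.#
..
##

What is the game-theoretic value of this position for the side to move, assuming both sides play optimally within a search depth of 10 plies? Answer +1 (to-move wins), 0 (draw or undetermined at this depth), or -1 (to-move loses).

p1 V@[../.#/.#/../##]: V00[#./##/.#/../##]-1* V10[../##/##/../##]-1 V20[../.#/##/#./##]-1
p2 H@[#./##/.#/../##]: H30[#./##/.#/##/##]+1*
p3 V@[#./##/.#/##/##] terminal -1; root [../.#/.#/../##] d10

value(../.#/.#/../##, V) = -1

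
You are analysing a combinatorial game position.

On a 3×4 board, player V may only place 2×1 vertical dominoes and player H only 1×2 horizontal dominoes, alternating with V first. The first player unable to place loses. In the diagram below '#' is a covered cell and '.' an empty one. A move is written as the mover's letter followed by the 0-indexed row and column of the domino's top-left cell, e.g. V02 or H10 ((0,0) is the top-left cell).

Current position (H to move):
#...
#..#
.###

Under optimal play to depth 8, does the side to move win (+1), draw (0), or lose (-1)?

[#.../#..#/.###] H move#1: H01:+1/###./#..#/.###*, H02:-1/#.##/#..#/.###, H11:+1/#.../####/.###
[###./#..#/.###] end (terminal -1, V#2); searched #.../#..#/.### to 8

value(#.../#..#/.###, H) = +1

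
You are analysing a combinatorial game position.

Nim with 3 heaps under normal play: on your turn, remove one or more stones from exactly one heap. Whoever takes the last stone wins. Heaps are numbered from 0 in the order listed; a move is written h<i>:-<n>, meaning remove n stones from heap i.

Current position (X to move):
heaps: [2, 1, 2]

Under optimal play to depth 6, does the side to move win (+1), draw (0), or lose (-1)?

value((2,1,2), X) = +1

p1 X@[(2,1,2)]: h0:-1[(1,1,2)]-1 h0:-2[(0,1,2)]-1 h1:-1[(2,0,2)]+1* h2:-1[(2,1,1)]-1 h2:-2[(2,1,0)]-1
p2 O@[(2,0,2)]: h0:-1[(1,0,2)]-1* h0:-2[(0,0,2)]-1 h2:-1[(2,0,1)]-1 h2:-2[(2,0,0)]-1
p3 X@[(1,0,2)]: h0:-1[(0,0,2)]-1 h2:-1[(1,0,1)]+1* h2:-2[(1,0,0)]-1
p4 O@[(1,0,1)]: h0:-1[(0,0,1)]-1* h2:-1[(1,0,0)]-1
p5 X@[(0,0,1)]: h2:-1[(0,0,0)]+1*
p6 O@[(0,0,0)] terminal -1; root [(2,1,2)] d6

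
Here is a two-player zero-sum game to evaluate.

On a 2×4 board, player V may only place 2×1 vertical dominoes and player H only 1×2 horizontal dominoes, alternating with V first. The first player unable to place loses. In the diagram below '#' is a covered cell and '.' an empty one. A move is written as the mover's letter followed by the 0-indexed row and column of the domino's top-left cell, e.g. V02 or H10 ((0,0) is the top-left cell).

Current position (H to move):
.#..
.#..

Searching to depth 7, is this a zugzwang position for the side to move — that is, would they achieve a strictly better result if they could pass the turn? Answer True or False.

ply 1, H at .#../.#.. | H02=+1→.###/.#..*; H12=+1→.#../.###
ply 2, V at .###/.#.. | V00=-1→####/##..*
ply 3, H at ####/##.. | H12=+1→####/####*
ply 4: ####/#### is terminal -1 (V); from .#../.#.. depth 7
if H skipped the turn, V would face:
~ ply 1, V at .#../.#.. | V00=-1→##../##..; V02=+1→.##./.##.*; V03=+1→.#.#/.#.#
~ ply 2: .##./.##. is terminal -1 (H); from .#../.#.. depth 7
compare (H): move=+1 vs pass=-1

zugzwang(.#../.#.., H) = False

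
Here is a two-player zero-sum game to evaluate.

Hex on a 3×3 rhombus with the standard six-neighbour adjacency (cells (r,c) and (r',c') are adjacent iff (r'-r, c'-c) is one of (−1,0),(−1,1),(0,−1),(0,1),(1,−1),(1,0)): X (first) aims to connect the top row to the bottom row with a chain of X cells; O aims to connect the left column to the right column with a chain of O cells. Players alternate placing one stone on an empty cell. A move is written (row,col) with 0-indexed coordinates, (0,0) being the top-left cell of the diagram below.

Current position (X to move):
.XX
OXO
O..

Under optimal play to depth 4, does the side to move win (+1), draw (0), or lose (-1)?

value(.XX/OXO/O.., X) = +1

[.XX/OXO/O..] X move#1: (0,0):-1/XXX/OXO/O.., (2,1):+1/.XX/OXO/OX.*, (2,2):-1/.XX/OXO/O.X
[.XX/OXO/OX.] end (terminal -1, O#2); searched .XX/OXO/O.. to 4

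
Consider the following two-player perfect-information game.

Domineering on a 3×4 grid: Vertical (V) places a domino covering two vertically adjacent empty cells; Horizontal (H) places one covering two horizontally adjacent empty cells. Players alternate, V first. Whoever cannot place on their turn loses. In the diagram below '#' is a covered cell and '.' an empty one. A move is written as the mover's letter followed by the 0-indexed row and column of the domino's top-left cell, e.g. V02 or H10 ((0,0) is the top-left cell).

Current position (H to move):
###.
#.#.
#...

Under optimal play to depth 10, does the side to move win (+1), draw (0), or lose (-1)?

value(###./#.#./#..., H) = -1

ply 1, H at ###./#.#./#... | H21=-1→###./#.#./###.*; H22=-1→###./#.#./#.##
ply 2, V at ###./#.#./###. | V03=+1→####/#.##/###.*; V13=+1→###./#.##/####
ply 3: ####/#.##/###. is terminal -1 (H); from ###./#.#./#... depth 10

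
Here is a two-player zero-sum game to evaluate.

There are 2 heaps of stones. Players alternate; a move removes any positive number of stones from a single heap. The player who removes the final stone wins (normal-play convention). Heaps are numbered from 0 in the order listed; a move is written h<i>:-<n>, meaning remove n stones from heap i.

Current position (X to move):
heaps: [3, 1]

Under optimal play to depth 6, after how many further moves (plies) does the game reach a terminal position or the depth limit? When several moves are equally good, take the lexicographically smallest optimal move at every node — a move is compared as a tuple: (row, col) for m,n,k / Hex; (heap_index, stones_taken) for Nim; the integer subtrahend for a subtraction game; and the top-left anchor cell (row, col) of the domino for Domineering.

[(3,1)] X move#1: h0:-1:-1/(2,1), h0:-2:+1/(1,1)*, h0:-3:-1/(0,1), h1:-1:-1/(3,0)
[(1,1)] O move#2: h0:-1:-1/(0,1)*, h1:-1:-1/(1,0)
[(0,1)] X move#3: h1:-1:+1/(0,0)*
[(0,0)] end (terminal -1, O#4); searched (3,1) to 6

PV length from [(3,1)]: 3 plies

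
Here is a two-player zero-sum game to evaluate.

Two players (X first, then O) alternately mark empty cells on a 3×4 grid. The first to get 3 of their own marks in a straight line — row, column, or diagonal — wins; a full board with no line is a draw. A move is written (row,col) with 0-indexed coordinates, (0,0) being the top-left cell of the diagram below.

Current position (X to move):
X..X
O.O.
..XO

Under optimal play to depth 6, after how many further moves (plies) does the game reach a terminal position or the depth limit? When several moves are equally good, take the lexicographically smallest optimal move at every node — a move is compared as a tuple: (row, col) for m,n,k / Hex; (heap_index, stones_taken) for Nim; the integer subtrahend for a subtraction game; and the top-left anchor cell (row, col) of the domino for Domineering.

[X..X/O.O./..XO] X move#1: (0,1):-1/XX.X/O.O./..XO, (0,2):-1/X.XX/O.O./..XO, (1,1):+1/X..X/OXO./..XO*, (1,3):-1/X..X/O.OX/..XO, (2,0):-1/X..X/O.O./X.XO, (2,1):-1/X..X/O.O./.XXO
[X..X/OXO./..XO] end (terminal -1, O#2); searched X..X/O.O./..XO to 6

PV length from [X..X/O.O./..XO]: 1 ply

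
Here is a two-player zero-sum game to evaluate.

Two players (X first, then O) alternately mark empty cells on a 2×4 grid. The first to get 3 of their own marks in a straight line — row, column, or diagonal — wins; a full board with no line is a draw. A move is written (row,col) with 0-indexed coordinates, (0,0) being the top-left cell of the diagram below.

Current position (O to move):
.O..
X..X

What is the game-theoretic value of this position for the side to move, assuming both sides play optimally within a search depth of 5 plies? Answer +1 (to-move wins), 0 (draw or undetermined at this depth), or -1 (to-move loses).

[.O../X..X] O move#1: (0,0):+0/OO../X..X, (0,2):+1/.OO./X..X*, (0,3):+0/.O.O/X..X, (1,1):+0/.O../XO.X, (1,2):+0/.O../X.OX
[.OO./X..X] X move#2: (0,0):-1/XOO./X..X*, (0,3):-1/.OOX/X..X, (1,1):-1/.OO./XX.X, (1,2):-1/.OO./X.XX
[XOO./X..X] O move#3: (0,3):+1/XOOO/X..X*, (1,1):+0/XOO./XO.X, (1,2):+0/XOO./X.OX
[XOOO/X..X] end (terminal -1, X#4); searched .O../X..X to 5

value(.O../X..X, O) = +1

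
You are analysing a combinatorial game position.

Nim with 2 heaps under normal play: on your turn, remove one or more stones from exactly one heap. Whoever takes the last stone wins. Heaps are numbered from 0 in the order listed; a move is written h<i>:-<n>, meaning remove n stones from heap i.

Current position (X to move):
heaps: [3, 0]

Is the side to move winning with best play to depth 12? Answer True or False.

p1 X@[(3,0)]: h0:-1[(2,0)]-1 h0:-2[(1,0)]-1 h0:-3[(0,0)]+1*
p2 O@[(0,0)] terminal -1; root [(3,0)] d12

X winning at [(3,0)]: True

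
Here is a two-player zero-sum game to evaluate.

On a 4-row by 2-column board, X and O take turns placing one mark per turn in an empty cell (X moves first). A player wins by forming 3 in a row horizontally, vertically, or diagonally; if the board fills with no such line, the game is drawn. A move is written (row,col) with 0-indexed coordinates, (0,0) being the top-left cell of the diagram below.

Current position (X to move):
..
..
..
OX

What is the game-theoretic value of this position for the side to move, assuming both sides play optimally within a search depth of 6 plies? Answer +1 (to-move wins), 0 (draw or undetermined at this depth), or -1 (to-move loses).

p1 X@[../../../OX]: (0,0)[X./../../OX]+0* (0,1)[.X/../../OX]+0 (1,0)[../X./../OX]+0 (1,1)[../.X/../OX]+0 (2,0)[../../X./OX]+0 (2,1)[../../.X/OX]+0
p2 O@[X./../../OX]: (0,1)[XO/../../OX]+0* (1,0)[X./O./../OX]+0 (1,1)[X./.O/../OX]+0 (2,0)[X./../O./OX]+0 (2,1)[X./../.O/OX]+0
p3 X@[XO/../../OX]: (1,0)[XO/X./../OX]+0* (1,1)[XO/.X/../OX]+0 (2,0)[XO/../X./OX]+0 (2,1)[XO/../.X/OX]+0
p4 O@[XO/X./../OX]: (1,1)[XO/XO/../OX]-1 (2,0)[XO/X./O./OX]+0* (2,1)[XO/X./.O/OX]-1
p5 X@[XO/X./O./OX]: (1,1)[XO/XX/O./OX]+0* (2,1)[XO/X./OX/OX]+0
p6 O@[XO/XX/O./OX]: (2,1)[XO/XX/OO/OX]+0*
p7 X@[XO/XX/OO/OX] terminal +0; root [../../../OX] d6

value(../../../OX, X) = 0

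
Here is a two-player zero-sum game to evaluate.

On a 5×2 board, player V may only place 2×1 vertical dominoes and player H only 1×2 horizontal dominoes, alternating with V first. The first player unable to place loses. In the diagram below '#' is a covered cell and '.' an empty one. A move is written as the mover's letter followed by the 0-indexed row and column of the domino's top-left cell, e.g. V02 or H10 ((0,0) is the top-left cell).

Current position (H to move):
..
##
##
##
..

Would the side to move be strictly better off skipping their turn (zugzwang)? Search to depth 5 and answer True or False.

p1 H@[../##/##/##/..]: H00[##/##/##/##/..]+1* H40[../##/##/##/##]+1
p2 V@[##/##/##/##/..] terminal -1; root [../##/##/##/..] d5
suppose H passes — search the same position with V to move:
pass> p1 V@[../##/##/##/..] terminal -1; root [../##/##/##/..] d5
for H: play +1, pass +1

zugzwang(../##/##/##/.., H) = False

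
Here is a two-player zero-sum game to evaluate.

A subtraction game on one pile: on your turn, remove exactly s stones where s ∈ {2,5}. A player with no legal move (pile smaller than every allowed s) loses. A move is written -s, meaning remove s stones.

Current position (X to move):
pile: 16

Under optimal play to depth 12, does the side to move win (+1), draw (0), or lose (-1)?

value(16, X) = +1

[16] X move#1: -2:+1/14*, -5:+1/11
[14] O move#2: -2:-1/12*, -5:-1/9
[12] X move#3: -2:-1/10, -5:+1/7*
[7] O move#4: -2:-1/5*, -5:-1/2
[5] X move#5: -2:-1/3, -5:+1/0*
[0] end (terminal -1, O#6); searched 16 to 12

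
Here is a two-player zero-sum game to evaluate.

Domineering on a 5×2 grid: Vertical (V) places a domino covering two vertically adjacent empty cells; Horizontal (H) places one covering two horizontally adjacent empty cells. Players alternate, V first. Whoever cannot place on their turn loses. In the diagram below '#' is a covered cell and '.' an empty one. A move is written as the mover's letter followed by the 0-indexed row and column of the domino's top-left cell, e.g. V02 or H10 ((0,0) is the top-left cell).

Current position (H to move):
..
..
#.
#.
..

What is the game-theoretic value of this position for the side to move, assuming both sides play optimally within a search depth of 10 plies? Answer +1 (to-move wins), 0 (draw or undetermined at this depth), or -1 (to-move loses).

ply 1, H at ../../#./#./.. | H00=+1→##/../#./#./..*; H10=+1→../##/#./#./..; H40=-1→../../#./#./##
ply 2, V at ##/../#./#./.. | V11=-1→##/.#/##/#./..*; V21=-1→##/../##/##/..; V31=-1→##/../#./##/.#
ply 3, H at ##/.#/##/#./.. | H40=+1→##/.#/##/#./##*
ply 4: ##/.#/##/#./## is terminal -1 (V); from ../../#./#./.. depth 10

value(../../#./#./.., H) = +1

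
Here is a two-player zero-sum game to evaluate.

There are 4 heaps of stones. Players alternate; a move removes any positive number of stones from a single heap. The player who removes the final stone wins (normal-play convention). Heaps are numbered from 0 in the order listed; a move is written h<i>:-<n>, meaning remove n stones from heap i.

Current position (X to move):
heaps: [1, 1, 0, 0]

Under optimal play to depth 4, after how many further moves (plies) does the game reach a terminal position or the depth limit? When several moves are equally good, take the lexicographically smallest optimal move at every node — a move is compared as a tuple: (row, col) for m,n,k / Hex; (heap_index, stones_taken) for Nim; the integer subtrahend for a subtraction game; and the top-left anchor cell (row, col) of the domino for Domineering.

p1 X@[(1,1,0,0)]: h0:-1[(0,1,0,0)]-1* h1:-1[(1,0,0,0)]-1
p2 O@[(0,1,0,0)]: h1:-1[(0,0,0,0)]+1*
p3 X@[(0,0,0,0)] terminal -1; root [(1,1,0,0)] d4

PV length from [(1,1,0,0)]: 2 plies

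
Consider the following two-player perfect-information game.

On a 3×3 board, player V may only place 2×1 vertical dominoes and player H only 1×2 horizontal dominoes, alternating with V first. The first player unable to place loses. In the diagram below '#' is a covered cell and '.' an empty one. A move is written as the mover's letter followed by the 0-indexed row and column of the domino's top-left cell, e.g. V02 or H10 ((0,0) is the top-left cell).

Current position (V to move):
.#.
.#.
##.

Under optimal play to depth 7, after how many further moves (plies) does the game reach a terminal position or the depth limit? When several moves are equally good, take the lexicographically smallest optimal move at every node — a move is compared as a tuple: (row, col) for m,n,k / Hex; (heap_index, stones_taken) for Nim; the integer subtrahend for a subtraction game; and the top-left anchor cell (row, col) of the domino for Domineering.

[.#./.#./##.] V move#1: V00:+1/##./##./##.*, V02:+1/.##/.##/##., V12:+1/.#./.##/###
[##./##./##.] end (terminal -1, H#2); searched .#./.#./##. to 7

PV length from [.#./.#./##.]: 1 ply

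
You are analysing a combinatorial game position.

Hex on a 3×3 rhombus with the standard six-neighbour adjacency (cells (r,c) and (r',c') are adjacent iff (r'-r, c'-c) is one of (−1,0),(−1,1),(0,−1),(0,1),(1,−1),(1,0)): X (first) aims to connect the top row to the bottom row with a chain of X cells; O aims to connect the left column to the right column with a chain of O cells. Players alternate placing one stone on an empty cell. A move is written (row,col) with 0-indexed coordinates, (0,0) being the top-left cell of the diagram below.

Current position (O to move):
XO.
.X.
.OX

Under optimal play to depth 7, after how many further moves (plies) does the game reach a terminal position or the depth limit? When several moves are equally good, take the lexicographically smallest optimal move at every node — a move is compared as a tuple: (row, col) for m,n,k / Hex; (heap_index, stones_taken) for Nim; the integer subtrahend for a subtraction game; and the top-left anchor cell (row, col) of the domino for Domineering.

PV length from [XO./.X./.OX]: 4 plies

ply 1, O at XO./.X./.OX | (0,2)=-1→XOO/.X./.OX*; (1,0)=-1→XO./OX./.OX; (1,2)=-1→XO./.XO/.OX; (2,0)=-1→XO./.X./OOX
ply 2, X at XOO/.X./.OX | (1,0)=+1→XOO/XX./.OX*; (1,2)=-1→XOO/.XX/.OX; (2,0)=-1→XOO/.X./XOX
ply 3, O at XOO/XX./.OX | (1,2)=-1→XOO/XXO/.OX*; (2,0)=-1→XOO/XX./OOX
ply 4, X at XOO/XXO/.OX | (2,0)=+1→XOO/XXO/XOX*
ply 5: XOO/XXO/XOX is terminal -1 (O); from XO./.X./.OX depth 7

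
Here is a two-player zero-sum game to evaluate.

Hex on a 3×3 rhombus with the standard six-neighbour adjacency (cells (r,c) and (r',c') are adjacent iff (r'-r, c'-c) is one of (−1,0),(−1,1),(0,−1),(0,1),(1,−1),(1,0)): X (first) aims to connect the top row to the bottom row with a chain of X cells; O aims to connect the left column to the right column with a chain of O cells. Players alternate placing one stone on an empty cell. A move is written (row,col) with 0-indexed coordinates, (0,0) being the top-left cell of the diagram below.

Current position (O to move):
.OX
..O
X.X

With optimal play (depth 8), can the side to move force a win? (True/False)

[.OX/..O/X.X] O move#1: (0,0):-1/OOX/..O/X.X, (1,0):-1/.OX/O.O/X.X, (1,1):+1/.OX/.OO/X.X*, (2,1):-1/.OX/..O/XOX
[.OX/.OO/X.X] X move#2: (0,0):-1/XOX/.OO/X.X*, (1,0):-1/.OX/XOO/X.X, (2,1):-1/.OX/.OO/XXX
[XOX/.OO/X.X] O move#3: (1,0):+1/XOX/OOO/X.X*, (2,1):-1/XOX/.OO/XOX
[XOX/OOO/X.X] end (terminal -1, X#4); searched .OX/..O/X.X to 8

O winning at [.OX/..O/X.X]: True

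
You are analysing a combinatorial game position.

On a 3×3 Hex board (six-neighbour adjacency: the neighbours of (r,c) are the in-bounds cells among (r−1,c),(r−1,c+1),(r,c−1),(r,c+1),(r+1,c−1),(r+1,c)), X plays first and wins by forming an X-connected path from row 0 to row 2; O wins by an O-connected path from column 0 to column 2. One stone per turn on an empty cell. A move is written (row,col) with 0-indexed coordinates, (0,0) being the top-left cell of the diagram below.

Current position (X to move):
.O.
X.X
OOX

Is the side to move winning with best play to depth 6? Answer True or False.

X winning at [.O./X.X/OOX]: True

p1 X@[.O./X.X/OOX]: (0,0)[XO./X.X/OOX]+1* (0,2)[.OX/X.X/OOX]+1 (1,1)[.O./XXX/OOX]+1
p2 O@[XO./X.X/OOX]: (0,2)[XOO/X.X/OOX]-1* (1,1)[XO./XOX/OOX]-1
p3 X@[XOO/X.X/OOX]: (1,1)[XOO/XXX/OOX]+1*
p4 O@[XOO/XXX/OOX] terminal -1; root [.O./X.X/OOX] d6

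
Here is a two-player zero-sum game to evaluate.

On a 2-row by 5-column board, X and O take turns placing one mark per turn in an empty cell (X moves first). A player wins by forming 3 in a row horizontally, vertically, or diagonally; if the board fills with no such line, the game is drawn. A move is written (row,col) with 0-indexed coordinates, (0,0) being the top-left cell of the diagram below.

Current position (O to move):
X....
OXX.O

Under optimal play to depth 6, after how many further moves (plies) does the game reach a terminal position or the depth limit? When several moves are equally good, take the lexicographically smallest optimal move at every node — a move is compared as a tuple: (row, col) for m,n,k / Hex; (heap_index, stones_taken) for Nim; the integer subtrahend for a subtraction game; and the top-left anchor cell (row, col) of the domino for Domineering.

PV length from [X..../OXX.O]: 5 plies

p1 O@[X..../OXX.O]: (0,1)[XO.../OXX.O]-1 (0,2)[X.O../OXX.O]-1 (0,3)[X..O./OXX.O]-1 (0,4)[X...O/OXX.O]-1 (1,3)[X..../OXXOO]+0*
p2 X@[X..../OXXOO]: (0,1)[XX.../OXXOO]+0* (0,2)[X.X../OXXOO]+0 (0,3)[X..X./OXXOO]+0 (0,4)[X...X/OXXOO]+0
p3 O@[XX.../OXXOO]: (0,2)[XXO../OXXOO]+0* (0,3)[XX.O./OXXOO]-1 (0,4)[XX..O/OXXOO]-1
p4 X@[XXO../OXXOO]: (0,3)[XXOX./OXXOO]+0* (0,4)[XXO.X/OXXOO]+0
p5 O@[XXOX./OXXOO]: (0,4)[XXOXO/OXXOO]+0*
p6 X@[XXOXO/OXXOO] terminal +0; root [X..../OXX.O] d6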